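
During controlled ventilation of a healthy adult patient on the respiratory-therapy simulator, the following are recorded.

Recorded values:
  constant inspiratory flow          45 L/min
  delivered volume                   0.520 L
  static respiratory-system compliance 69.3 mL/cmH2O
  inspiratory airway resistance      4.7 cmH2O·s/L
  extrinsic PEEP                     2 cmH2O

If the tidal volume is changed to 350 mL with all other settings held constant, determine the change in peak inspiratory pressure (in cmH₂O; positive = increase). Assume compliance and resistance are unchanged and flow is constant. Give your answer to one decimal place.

-2.5

PIP = Vt/C + R·V̇ + PEEP (constant-flow equation of motion).
Only the elastic term changes: ΔPIP = ΔVt / C = (350 − 520) / 69.3 = -2.453 cmH2O.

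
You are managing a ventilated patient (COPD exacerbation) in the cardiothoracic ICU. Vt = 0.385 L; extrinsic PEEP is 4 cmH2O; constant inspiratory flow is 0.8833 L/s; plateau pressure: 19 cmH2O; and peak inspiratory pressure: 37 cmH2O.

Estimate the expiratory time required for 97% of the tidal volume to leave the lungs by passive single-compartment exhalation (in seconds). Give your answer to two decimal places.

1.83

R = (PIP − Pplat)/V̇ = (37 − 19) / 0.8833 = 18.0/0.8833 = 20.378 cmH2O·s/L.
C = Vt/(Pplat − PEEP) = 385.0 / (19 − 4) = 385.0/15.0 = 25.667 mL/cmH2O.
τ = R × C = 20.378 × 0.02567 L/cmH2O = 0.5231 s.
t = −τ·ln(1 − 0.97) = −0.5231·ln(0.03) = 1.834 s.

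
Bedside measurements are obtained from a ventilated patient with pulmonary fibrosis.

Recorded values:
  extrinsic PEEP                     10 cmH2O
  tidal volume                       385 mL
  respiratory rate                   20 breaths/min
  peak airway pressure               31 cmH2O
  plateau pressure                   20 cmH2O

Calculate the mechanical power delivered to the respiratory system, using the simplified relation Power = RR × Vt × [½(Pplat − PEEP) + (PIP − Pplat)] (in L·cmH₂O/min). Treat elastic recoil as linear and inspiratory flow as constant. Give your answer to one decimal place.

123.2

Per-breath work = Vt × [½(Pplat−PEEP) + (PIP−Pplat)] = 0.385 × [0.5×10.0 + 11.0] = 0.385 × 16.0 = 6.16 L·cmH2O.
Power = 20 × 6.16 = 123.2 L·cmH2O/min.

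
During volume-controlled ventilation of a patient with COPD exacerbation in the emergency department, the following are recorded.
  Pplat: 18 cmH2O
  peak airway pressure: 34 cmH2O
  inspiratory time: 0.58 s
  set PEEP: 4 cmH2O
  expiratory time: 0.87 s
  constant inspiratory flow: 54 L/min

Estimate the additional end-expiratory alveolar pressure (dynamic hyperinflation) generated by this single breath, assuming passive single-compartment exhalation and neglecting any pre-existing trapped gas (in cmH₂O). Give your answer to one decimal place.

Flow: 54 L/min ÷ 60 = 0.9 L/s.
Vt = flow × Ti = 0.9 L/s × 0.58 s × 1000 mL/L = 522.0 mL.
R = (PIP − Pplat)/V̇ = (34 − 18) / 0.9 = 16.0/0.9 = 17.778 cmH2O·s/L.
C = Vt/(Pplat − PEEP) = 522.0 / (18 − 4) = 522.0/14.0 = 37.286 mL/cmH2O.
τ = R × C = 17.778 × 0.03729 L/cmH2O = 0.6629 s.
Fraction remaining = e^(−Te/τ) = e^(−0.87/0.6629) = 0.2692; trapped volume = 522.0 × 0.2692 = 140.52 mL.
Additional alveolar pressure from trapping ≈ V_trapped / C = 140.52 / 37.286 = 3.769 cmH2O.

3.8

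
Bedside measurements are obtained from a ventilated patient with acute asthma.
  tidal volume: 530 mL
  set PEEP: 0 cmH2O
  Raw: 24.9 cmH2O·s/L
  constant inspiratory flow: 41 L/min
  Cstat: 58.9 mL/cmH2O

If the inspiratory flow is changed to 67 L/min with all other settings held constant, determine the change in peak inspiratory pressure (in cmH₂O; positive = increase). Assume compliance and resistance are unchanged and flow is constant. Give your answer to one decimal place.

10.8

Flow: 41 L/min ÷ 60 = 0.6833 L/s.
New flow: 67 L/min ÷ 60 = 1.1167 L/s.
PIP = Vt/C + R·V̇ + PEEP (constant-flow equation of motion).
Only the resistive term changes: ΔPIP = R × ΔV̇ = 24.9 × (1.1167 − 0.6833) = 24.9 × 0.4334 = 10.792 cmH2O.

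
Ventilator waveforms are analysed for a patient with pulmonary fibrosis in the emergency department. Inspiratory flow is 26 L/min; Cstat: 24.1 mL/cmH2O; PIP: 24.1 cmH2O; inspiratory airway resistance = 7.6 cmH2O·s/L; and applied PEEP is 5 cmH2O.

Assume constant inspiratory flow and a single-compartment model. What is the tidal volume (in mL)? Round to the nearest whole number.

381

Flow: 26 L/min ÷ 60 = 0.4333 L/s.
Equation of motion (constant flow): PIP = Vt/C + R·V̇ + PEEP.
Vt/C = PIP − R·V̇ − PEEP = 24.1 − 3.293 − 5 = 15.807 cmH2O.
Vt = C × 15.807 = 24.1 × 15.807 = 380.95 mL.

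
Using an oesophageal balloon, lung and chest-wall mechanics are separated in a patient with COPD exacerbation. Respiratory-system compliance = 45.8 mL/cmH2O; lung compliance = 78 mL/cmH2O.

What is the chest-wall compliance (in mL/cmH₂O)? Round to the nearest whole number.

111

1/Ccw = 1/Crs − 1/CL.
1/Ccw = 1/45.8 − 1/78 = 0.009014.
Ccw = 110.94 mL/cmH2O.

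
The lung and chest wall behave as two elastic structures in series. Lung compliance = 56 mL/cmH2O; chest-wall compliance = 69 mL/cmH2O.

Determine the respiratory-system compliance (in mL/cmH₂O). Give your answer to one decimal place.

Lung and chest wall are elastances in series: 1/Crs = 1/CL + 1/Ccw.
1/Crs = 1/56 + 1/69 = 0.03235.
Crs = 30.912 mL/cmH2O.

30.9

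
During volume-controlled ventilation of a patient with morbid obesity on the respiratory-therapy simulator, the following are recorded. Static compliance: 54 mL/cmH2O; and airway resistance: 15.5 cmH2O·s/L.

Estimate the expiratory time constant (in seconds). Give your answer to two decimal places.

0.84

τ = R × C = 15.5 × 54 mL/cmH2O = 15.5 × 0.054 L/cmH2O = 0.837 s.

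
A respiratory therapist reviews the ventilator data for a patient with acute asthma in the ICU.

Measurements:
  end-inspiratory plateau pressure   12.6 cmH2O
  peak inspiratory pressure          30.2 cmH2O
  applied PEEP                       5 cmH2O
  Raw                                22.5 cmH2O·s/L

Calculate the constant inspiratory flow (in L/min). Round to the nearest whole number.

47

flow = (PIP − Pplat) / Raw = (30.2 − 12.6) / 22.5 = 0.7822 L/s × 60 = 46.932 L/min.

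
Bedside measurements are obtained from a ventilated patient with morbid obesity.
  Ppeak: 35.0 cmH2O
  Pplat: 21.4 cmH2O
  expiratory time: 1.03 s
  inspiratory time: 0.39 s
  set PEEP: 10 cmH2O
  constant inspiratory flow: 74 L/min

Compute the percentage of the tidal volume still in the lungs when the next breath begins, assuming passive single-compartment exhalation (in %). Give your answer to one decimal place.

Flow: 74 L/min ÷ 60 = 1.2333 L/s.
Vt = flow × Ti = 1.2333 L/s × 0.39 s × 1000 mL/L = 480.99 mL.
R = (PIP − Pplat)/V̇ = (35.0 − 21.4) / 1.2333 = 13.6/1.2333 = 11.027 cmH2O·s/L.
C = Vt/(Pplat − PEEP) = 480.99 / (21.4 − 10) = 480.99/11.4 = 42.192 mL/cmH2O.
τ = R × C = 11.027 × 0.04219 L/cmH2O = 0.4652 s.
Fraction remaining at end-expiration = e^(−Te/τ) = e^(−1.03/0.4652) = 0.1093 → 10.93%.

10.9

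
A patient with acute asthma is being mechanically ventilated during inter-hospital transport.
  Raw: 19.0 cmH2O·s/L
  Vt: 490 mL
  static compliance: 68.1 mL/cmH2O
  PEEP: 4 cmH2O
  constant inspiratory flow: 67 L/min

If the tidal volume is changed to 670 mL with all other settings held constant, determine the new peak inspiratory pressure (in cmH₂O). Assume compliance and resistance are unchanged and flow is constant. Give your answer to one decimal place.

Flow: 67 L/min ÷ 60 = 1.1167 L/s.
PIP = Vt/C + R·V̇ + PEEP (constant-flow equation of motion).
Only the elastic term changes: ΔPIP = ΔVt / C = (670 − 490) / 68.1 = 2.643 cmH2O.
Original PIP = 490/68.1 + 19.0×1.1167 + 4 = 32.413 cmH2O; new PIP = 32.413 + (2.643) = 35.056 cmH2O.

35.1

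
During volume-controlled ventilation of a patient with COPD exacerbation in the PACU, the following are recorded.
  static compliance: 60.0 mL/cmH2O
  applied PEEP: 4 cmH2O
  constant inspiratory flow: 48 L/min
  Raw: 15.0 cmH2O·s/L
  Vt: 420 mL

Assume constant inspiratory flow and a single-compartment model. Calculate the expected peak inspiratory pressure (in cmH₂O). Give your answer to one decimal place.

Flow: 48 L/min ÷ 60 = 0.8 L/s.
Equation of motion (constant flow): PIP = Vt/C + R·V̇ + PEEP.
PIP = 420/60.0 + 15.0×0.8 + 4 = 7.0 + 12.0 + 4 = 23.0 cmH2O.

23.0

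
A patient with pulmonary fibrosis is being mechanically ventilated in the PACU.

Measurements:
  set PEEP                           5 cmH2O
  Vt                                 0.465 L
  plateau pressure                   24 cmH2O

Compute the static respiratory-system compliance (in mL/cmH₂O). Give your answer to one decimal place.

24.5

Cstat = Vt / (Pplat − PEEP) = 465 / (24 − 5) = 465 / 19.0 = 24.474 mL/cmH2O.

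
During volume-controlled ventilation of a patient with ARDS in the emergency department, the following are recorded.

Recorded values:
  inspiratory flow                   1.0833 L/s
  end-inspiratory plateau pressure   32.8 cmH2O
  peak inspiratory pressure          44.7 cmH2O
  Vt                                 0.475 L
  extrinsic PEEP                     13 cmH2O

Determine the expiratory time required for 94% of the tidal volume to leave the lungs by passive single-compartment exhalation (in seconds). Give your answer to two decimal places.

R = (PIP − Pplat)/V̇ = (44.7 − 32.8) / 1.0833 = 11.9/1.0833 = 10.985 cmH2O·s/L.
C = Vt/(Pplat − PEEP) = 475.0 / (32.8 − 13) = 475.0/19.8 = 23.99 mL/cmH2O.
τ = R × C = 10.985 × 0.02399 L/cmH2O = 0.2635 s.
t = −τ·ln(1 − 0.94) = −0.2635·ln(0.06) = 0.7413 s.

0.74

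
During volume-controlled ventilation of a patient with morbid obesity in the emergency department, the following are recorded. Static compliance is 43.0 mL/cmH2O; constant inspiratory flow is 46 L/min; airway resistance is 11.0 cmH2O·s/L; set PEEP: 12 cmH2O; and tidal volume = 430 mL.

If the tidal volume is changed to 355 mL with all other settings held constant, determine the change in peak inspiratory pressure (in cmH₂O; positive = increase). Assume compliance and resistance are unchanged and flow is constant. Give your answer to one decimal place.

-1.7

PIP = Vt/C + R·V̇ + PEEP (constant-flow equation of motion).
Only the elastic term changes: ΔPIP = ΔVt / C = (355 − 430) / 43.0 = -1.744 cmH2O.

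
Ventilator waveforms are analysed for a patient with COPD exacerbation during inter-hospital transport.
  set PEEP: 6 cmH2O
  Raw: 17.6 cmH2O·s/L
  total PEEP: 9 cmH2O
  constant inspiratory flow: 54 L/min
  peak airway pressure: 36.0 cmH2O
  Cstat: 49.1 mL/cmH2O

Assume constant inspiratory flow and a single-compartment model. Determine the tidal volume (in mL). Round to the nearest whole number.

Flow: 54 L/min ÷ 60 = 0.9 L/s.
Total PEEP = 9 cmH2O (set 6 + intrinsic 3); this is the baseline alveolar pressure.
Equation of motion (constant flow): PIP = Vt/C + R·V̇ + PEEP.
Vt/C = PIP − R·V̇ − PEEP = 36.0 − 15.84 − 9 = 11.16 cmH2O.
Vt = C × 11.16 = 49.1 × 11.16 = 547.96 mL.

548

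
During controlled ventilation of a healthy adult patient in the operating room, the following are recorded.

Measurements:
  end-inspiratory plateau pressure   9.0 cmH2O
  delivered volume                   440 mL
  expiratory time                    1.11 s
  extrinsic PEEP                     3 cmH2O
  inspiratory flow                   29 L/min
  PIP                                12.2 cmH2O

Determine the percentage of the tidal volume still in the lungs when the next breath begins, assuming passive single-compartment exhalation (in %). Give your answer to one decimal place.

10.2

Flow: 29 L/min ÷ 60 = 0.4833 L/s.
R = (PIP − Pplat)/V̇ = (12.2 − 9.0) / 0.4833 = 3.2/0.4833 = 6.621 cmH2O·s/L.
C = Vt/(Pplat − PEEP) = 440.0 / (9.0 − 3) = 440.0/6.0 = 73.333 mL/cmH2O.
τ = R × C = 6.621 × 0.07333 L/cmH2O = 0.4855 s.
Fraction remaining at end-expiration = e^(−Te/τ) = e^(−1.11/0.4855) = 0.1016 → 10.16%.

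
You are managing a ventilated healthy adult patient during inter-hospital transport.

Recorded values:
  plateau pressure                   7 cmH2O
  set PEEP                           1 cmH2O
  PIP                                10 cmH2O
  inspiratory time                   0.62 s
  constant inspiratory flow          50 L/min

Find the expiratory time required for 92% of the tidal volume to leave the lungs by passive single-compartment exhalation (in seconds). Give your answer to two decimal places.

0.78

Flow: 50 L/min ÷ 60 = 0.8333 L/s.
Vt = flow × Ti = 0.8333 L/s × 0.62 s × 1000 mL/L = 516.65 mL.
R = (PIP − Pplat)/V̇ = (10 − 7) / 0.8333 = 3.0/0.8333 = 3.6 cmH2O·s/L.
C = Vt/(Pplat − PEEP) = 516.65 / (7 − 1) = 516.65/6.0 = 86.108 mL/cmH2O.
τ = R × C = 3.6 × 0.08611 L/cmH2O = 0.31 s.
t = −τ·ln(1 − 0.92) = −0.31·ln(0.08) = 0.783 s.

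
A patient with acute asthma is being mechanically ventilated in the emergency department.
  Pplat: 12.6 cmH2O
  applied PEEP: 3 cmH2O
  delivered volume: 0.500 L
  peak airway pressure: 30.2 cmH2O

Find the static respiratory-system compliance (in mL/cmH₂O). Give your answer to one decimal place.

Cstat = Vt / (Pplat − PEEP) = 500 / (12.6 − 3) = 500 / 9.6 = 52.083 mL/cmH2O.

52.1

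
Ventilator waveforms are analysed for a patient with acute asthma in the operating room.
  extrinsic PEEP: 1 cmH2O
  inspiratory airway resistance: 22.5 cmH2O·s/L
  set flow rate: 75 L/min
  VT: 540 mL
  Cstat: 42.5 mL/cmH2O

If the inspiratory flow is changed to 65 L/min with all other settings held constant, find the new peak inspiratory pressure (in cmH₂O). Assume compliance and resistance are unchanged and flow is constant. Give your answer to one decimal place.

Flow: 75 L/min ÷ 60 = 1.25 L/s.
New flow: 65 L/min ÷ 60 = 1.0833 L/s.
PIP = Vt/C + R·V̇ + PEEP (constant-flow equation of motion).
Only the resistive term changes: ΔPIP = R × ΔV̇ = 22.5 × (1.0833 − 1.25) = 22.5 × -0.1667 = -3.751 cmH2O.
Original PIP = 540/42.5 + 22.5×1.25 + 1 = 41.831 cmH2O; new PIP = 41.831 + (-3.751) = 38.08 cmH2O.

38.1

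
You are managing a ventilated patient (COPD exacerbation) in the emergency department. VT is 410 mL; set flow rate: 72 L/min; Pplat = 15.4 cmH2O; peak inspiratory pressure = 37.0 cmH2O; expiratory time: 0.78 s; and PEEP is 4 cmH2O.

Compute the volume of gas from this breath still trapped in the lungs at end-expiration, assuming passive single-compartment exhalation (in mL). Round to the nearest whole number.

Flow: 72 L/min ÷ 60 = 1.2 L/s.
R = (PIP − Pplat)/V̇ = (37.0 − 15.4) / 1.2 = 21.6/1.2 = 18.0 cmH2O·s/L.
C = Vt/(Pplat − PEEP) = 410.0 / (15.4 − 4) = 410.0/11.4 = 35.965 mL/cmH2O.
τ = R × C = 18.0 × 0.03597 L/cmH2O = 0.6475 s.
Fraction remaining = e^(−Te/τ) = e^(−0.78/0.6475) = 0.2998.
Trapped volume = 410.0 × 0.2998 = 122.92 mL.

123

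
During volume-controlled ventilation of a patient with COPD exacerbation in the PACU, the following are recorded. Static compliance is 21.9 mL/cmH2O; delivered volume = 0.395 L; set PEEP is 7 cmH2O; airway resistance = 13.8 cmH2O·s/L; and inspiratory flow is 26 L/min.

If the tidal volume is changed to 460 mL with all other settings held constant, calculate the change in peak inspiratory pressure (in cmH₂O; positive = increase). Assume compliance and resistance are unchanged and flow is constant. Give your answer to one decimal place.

PIP = Vt/C + R·V̇ + PEEP (constant-flow equation of motion).
Only the elastic term changes: ΔPIP = ΔVt / C = (460 − 395) / 21.9 = 2.968 cmH2O.

3.0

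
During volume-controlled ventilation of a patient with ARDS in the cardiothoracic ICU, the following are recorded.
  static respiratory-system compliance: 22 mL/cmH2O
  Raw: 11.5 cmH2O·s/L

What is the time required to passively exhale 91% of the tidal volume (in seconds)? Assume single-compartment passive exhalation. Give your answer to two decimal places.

τ = R × C = 11.5 × 22 mL/cmH2O = 11.5 × 0.022 L/cmH2O = 0.253 s.
Exhaled fraction f = 1 − e^(−t/τ) → t = −τ·ln(1 − f) = −0.253·ln(0.09) = 0.6092 s.

0.61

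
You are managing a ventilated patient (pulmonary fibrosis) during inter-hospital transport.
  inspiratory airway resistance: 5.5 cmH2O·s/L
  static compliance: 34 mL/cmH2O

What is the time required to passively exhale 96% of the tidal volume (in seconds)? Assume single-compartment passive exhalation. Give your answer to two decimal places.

0.60

τ = R × C = 5.5 × 34 mL/cmH2O = 5.5 × 0.034 L/cmH2O = 0.187 s.
Exhaled fraction f = 1 − e^(−t/τ) → t = −τ·ln(1 − f) = −0.187·ln(0.04) = 0.6019 s.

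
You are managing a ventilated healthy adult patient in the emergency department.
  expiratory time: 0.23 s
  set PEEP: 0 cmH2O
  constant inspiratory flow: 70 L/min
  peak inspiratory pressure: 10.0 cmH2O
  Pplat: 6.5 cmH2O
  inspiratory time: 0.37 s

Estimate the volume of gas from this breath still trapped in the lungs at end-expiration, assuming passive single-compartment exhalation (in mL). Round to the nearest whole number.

Flow: 70 L/min ÷ 60 = 1.1667 L/s.
Vt = flow × Ti = 1.1667 L/s × 0.37 s × 1000 mL/L = 431.68 mL.
R = (PIP − Pplat)/V̇ = (10.0 − 6.5) / 1.1667 = 3.5/1.1667 = 3.0 cmH2O·s/L.
C = Vt/(Pplat − PEEP) = 431.68 / (6.5 − 0) = 431.68/6.5 = 66.412 mL/cmH2O.
τ = R × C = 3.0 × 0.06641 L/cmH2O = 0.1992 s.
Fraction remaining = e^(−Te/τ) = e^(−0.23/0.1992) = 0.3152.
Trapped volume = 431.68 × 0.3152 = 136.07 mL.

136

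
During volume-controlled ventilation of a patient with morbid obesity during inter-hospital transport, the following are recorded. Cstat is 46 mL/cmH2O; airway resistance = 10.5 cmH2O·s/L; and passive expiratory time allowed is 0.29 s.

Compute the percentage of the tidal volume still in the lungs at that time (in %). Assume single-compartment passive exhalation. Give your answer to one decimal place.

54.9

τ = R × C = 10.5 × 46 mL/cmH2O = 10.5 × 0.046 L/cmH2O = 0.483 s.
Passive exhalation: V(t)/V₀ = e^(−t/τ) = e^(−0.29/0.483) = 0.5486.
Fraction remaining = 0.5486 → 54.86%.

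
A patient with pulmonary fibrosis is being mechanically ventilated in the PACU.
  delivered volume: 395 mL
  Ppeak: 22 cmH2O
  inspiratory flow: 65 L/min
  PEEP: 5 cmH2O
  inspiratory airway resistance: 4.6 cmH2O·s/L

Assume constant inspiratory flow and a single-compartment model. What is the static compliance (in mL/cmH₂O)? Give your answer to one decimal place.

32.9

Flow: 65 L/min ÷ 60 = 1.0833 L/s.
Equation of motion (constant flow): PIP = Vt/C + R·V̇ + PEEP.
Vt/C = PIP − R·V̇ − PEEP = 22 − 4.6×1.0833 − 5 = 22 − 4.983 − 5 = 12.017 cmH2O.
C = Vt / 12.017 = 395 / 12.017 = 32.87 mL/cmH2O.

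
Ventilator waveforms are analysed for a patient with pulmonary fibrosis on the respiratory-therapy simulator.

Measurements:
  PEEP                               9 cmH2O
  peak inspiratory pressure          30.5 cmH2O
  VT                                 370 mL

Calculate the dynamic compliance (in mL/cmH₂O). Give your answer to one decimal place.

17.2

Dynamic compliance = Vt / (PIP − PEEP) = 370 / (30.5 − 9) = 370 / 21.5 = 17.209 mL/cmH2O.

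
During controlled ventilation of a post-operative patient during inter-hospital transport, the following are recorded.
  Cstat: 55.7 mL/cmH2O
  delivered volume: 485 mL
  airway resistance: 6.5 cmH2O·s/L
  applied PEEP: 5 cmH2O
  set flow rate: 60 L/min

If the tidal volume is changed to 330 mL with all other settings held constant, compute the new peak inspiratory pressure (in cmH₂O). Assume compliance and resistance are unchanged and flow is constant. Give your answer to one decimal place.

Flow: 60 L/min ÷ 60 = 1 L/s.
PIP = Vt/C + R·V̇ + PEEP (constant-flow equation of motion).
Only the elastic term changes: ΔPIP = ΔVt / C = (330 − 485) / 55.7 = -2.783 cmH2O.
Original PIP = 485/55.7 + 6.5×1 + 5 = 20.207 cmH2O; new PIP = 20.207 + (-2.783) = 17.424 cmH2O.

17.4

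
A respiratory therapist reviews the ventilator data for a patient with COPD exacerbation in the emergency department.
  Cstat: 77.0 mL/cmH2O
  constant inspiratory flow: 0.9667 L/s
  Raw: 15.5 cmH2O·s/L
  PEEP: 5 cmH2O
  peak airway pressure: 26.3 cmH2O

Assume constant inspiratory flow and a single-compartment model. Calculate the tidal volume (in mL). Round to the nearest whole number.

Equation of motion (constant flow): PIP = Vt/C + R·V̇ + PEEP.
Vt/C = PIP − R·V̇ − PEEP = 26.3 − 14.984 − 5 = 6.316 cmH2O.
Vt = C × 6.316 = 77.0 × 6.316 = 486.33 mL.

486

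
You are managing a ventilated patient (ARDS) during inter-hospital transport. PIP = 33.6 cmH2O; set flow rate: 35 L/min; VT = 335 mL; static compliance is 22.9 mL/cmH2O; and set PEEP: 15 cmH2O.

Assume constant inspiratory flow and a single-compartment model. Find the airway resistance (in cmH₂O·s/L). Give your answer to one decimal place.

6.8

Flow: 35 L/min ÷ 60 = 0.5833 L/s.
Equation of motion (constant flow): PIP = Vt/C + R·V̇ + PEEP.
R·V̇ = PIP − Vt/C − PEEP = 33.6 − 335/22.9 − 15 = 33.6 − 14.629 − 15 = 3.971 cmH2O.
R = 3.971 / 0.5833 = 6.808 cmH2O·s/L.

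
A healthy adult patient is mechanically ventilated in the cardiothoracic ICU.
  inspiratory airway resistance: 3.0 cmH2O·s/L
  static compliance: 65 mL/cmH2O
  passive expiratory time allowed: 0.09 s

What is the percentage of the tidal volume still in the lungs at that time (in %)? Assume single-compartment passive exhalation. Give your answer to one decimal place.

τ = R × C = 3.0 × 65 mL/cmH2O = 3.0 × 0.065 L/cmH2O = 0.195 s.
Passive exhalation: V(t)/V₀ = e^(−t/τ) = e^(−0.09/0.195) = 0.6303.
Fraction remaining = 0.6303 → 63.03%.

63.0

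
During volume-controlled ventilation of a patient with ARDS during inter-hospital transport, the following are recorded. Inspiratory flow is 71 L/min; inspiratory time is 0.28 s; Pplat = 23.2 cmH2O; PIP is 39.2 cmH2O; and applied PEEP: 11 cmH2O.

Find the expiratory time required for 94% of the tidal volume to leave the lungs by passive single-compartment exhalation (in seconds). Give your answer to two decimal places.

Flow: 71 L/min ÷ 60 = 1.1833 L/s.
Vt = flow × Ti = 1.1833 L/s × 0.28 s × 1000 mL/L = 331.32 mL.
R = (PIP − Pplat)/V̇ = (39.2 − 23.2) / 1.1833 = 16.0/1.1833 = 13.522 cmH2O·s/L.
C = Vt/(Pplat − PEEP) = 331.32 / (23.2 − 11) = 331.32/12.2 = 27.157 mL/cmH2O.
τ = R × C = 13.522 × 0.02716 L/cmH2O = 0.3673 s.
t = −τ·ln(1 − 0.94) = −0.3673·ln(0.06) = 1.033 s.

1.03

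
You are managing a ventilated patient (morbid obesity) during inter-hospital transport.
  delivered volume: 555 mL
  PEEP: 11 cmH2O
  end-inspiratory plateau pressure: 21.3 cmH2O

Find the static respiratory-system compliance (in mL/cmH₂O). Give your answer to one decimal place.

Cstat = Vt / (Pplat − PEEP) = 555 / (21.3 − 11) = 555 / 10.3 = 53.883 mL/cmH2O.

53.9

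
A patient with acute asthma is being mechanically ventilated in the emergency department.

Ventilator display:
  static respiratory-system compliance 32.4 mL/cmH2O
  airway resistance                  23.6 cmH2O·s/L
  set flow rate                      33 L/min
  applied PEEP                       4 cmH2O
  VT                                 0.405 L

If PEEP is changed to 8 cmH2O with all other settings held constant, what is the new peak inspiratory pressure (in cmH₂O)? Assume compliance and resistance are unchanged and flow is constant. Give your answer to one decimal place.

Flow: 33 L/min ÷ 60 = 0.55 L/s.
PIP = Vt/C + R·V̇ + PEEP (constant-flow equation of motion).
Only the baseline term changes: ΔPIP = ΔPEEP = 8 − 4 = 4.0 cmH2O.
Original PIP = 405/32.4 + 23.6×0.55 + 4 = 29.48 cmH2O; new PIP = 29.48 + (4.0) = 33.48 cmH2O.

33.5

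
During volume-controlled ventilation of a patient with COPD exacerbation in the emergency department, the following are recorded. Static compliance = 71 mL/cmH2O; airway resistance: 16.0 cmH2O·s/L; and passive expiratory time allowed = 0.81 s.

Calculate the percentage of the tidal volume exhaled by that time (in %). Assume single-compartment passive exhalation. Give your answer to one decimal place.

τ = R × C = 16.0 × 71 mL/cmH2O = 16.0 × 0.071 L/cmH2O = 1.136 s.
Passive exhalation: V(t)/V₀ = e^(−t/τ) = e^(−0.81/1.136) = 0.4902.
Fraction exhaled = 1 − 0.4902 = 0.5098 → 50.98%.

51.0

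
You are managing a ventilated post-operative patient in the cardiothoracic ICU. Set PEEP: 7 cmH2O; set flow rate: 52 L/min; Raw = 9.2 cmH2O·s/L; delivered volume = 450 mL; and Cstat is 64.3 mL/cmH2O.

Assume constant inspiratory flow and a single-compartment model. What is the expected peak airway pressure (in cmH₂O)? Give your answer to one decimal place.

22.0

Flow: 52 L/min ÷ 60 = 0.8667 L/s.
Equation of motion (constant flow): PIP = Vt/C + R·V̇ + PEEP.
PIP = 450/64.3 + 9.2×0.8667 + 7 = 6.998 + 7.974 + 7 = 21.972 cmH2O.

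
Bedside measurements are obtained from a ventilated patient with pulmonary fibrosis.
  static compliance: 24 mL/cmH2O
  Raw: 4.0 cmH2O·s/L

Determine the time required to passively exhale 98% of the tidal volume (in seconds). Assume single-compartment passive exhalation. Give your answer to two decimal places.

0.38

τ = R × C = 4.0 × 24 mL/cmH2O = 4.0 × 0.024 L/cmH2O = 0.096 s.
Exhaled fraction f = 1 − e^(−t/τ) → t = −τ·ln(1 − f) = −0.096·ln(0.02) = 0.3756 s.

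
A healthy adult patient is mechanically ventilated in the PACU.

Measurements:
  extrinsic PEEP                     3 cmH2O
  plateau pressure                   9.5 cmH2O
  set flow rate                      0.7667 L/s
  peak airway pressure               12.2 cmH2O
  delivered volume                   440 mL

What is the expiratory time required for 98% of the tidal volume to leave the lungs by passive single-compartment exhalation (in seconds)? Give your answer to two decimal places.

R = (PIP − Pplat)/V̇ = (12.2 − 9.5) / 0.7667 = 2.7/0.7667 = 3.522 cmH2O·s/L.
C = Vt/(Pplat − PEEP) = 440.0 / (9.5 − 3) = 440.0/6.5 = 67.692 mL/cmH2O.
τ = R × C = 3.522 × 0.06769 L/cmH2O = 0.2384 s.
t = −τ·ln(1 − 0.98) = −0.2384·ln(0.02) = 0.9326 s.

0.93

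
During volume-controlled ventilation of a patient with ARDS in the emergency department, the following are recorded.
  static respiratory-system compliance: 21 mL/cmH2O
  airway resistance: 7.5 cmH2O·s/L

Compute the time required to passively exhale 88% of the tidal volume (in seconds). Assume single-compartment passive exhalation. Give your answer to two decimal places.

0.33

τ = R × C = 7.5 × 21 mL/cmH2O = 7.5 × 0.021 L/cmH2O = 0.1575 s.
Exhaled fraction f = 1 − e^(−t/τ) → t = −τ·ln(1 − f) = −0.1575·ln(0.12) = 0.3339 s.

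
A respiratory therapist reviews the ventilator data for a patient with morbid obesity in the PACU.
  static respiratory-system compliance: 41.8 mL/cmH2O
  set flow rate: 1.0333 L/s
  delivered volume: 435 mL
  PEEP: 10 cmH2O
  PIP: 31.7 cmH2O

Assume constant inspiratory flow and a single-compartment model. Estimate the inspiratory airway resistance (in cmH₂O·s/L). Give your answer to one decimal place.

Equation of motion (constant flow): PIP = Vt/C + R·V̇ + PEEP.
R·V̇ = PIP − Vt/C − PEEP = 31.7 − 435/41.8 − 10 = 31.7 − 10.407 − 10 = 11.293 cmH2O.
R = 11.293 / 1.0333 = 10.929 cmH2O·s/L.

10.9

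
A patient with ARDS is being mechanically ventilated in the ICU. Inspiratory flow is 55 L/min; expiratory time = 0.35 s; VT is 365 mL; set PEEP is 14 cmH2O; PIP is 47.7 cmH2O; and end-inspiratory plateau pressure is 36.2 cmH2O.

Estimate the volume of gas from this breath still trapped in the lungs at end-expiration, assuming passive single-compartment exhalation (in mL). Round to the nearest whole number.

Flow: 55 L/min ÷ 60 = 0.9167 L/s.
R = (PIP − Pplat)/V̇ = (47.7 − 36.2) / 0.9167 = 11.5/0.9167 = 12.545 cmH2O·s/L.
C = Vt/(Pplat − PEEP) = 365.0 / (36.2 − 14) = 365.0/22.2 = 16.441 mL/cmH2O.
τ = R × C = 12.545 × 0.01644 L/cmH2O = 0.2062 s.
Fraction remaining = e^(−Te/τ) = e^(−0.35/0.2062) = 0.1832.
Trapped volume = 365.0 × 0.1832 = 66.868 mL.

67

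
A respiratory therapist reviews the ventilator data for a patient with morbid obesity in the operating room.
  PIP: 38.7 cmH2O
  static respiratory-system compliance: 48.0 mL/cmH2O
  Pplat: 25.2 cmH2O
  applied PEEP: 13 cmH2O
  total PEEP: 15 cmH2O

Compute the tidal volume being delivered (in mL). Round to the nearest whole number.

490

End-expiratory occlusion gives total PEEP = 15 cmH2O (intrinsic PEEP = 15 − 13 = 2). Use total PEEP for the elastic gradient.
Vt = Cstat × (Pplat − PEEPtotal) = 48.0 × (25.2 − 15) = 48.0 × 10.2 = 489.6 mL.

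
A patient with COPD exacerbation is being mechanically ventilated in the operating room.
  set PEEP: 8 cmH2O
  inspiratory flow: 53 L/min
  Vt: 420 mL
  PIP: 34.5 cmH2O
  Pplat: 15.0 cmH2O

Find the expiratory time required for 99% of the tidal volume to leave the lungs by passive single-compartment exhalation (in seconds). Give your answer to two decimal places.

6.10

Flow: 53 L/min ÷ 60 = 0.8833 L/s.
R = (PIP − Pplat)/V̇ = (34.5 − 15.0) / 0.8833 = 19.5/0.8833 = 22.076 cmH2O·s/L.
C = Vt/(Pplat − PEEP) = 420.0 / (15.0 − 8) = 420.0/7.0 = 60.0 mL/cmH2O.
τ = R × C = 22.076 × 0.06 L/cmH2O = 1.325 s.
t = −τ·ln(1 − 0.99) = −1.325·ln(0.01) = 6.102 s.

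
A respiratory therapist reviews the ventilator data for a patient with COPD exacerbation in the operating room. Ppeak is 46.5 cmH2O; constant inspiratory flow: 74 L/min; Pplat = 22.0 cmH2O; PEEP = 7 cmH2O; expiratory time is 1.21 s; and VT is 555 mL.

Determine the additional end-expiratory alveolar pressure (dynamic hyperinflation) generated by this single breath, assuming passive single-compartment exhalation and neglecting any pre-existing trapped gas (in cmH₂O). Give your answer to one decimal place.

2.9

Flow: 74 L/min ÷ 60 = 1.2333 L/s.
R = (PIP − Pplat)/V̇ = (46.5 − 22.0) / 1.2333 = 24.5/1.2333 = 19.865 cmH2O·s/L.
C = Vt/(Pplat − PEEP) = 555.0 / (22.0 − 7) = 555.0/15.0 = 37.0 mL/cmH2O.
τ = R × C = 19.865 × 0.037 L/cmH2O = 0.735 s.
Fraction remaining = e^(−Te/τ) = e^(−1.21/0.735) = 0.1928; trapped volume = 555.0 × 0.1928 = 107.0 mL.
Additional alveolar pressure from trapping ≈ V_trapped / C = 107.0 / 37.0 = 2.892 cmH2O.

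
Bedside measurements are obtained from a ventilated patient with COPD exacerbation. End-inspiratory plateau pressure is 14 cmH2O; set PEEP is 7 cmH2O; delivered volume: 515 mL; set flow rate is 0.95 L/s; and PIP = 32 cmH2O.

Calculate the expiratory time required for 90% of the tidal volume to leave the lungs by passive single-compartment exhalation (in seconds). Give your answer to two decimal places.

3.21

R = (PIP − Pplat)/V̇ = (32 − 14) / 0.95 = 18.0/0.95 = 18.947 cmH2O·s/L.
C = Vt/(Pplat − PEEP) = 515.0 / (14 − 7) = 515.0/7.0 = 73.571 mL/cmH2O.
τ = R × C = 18.947 × 0.07357 L/cmH2O = 1.394 s.
t = −τ·ln(1 − 0.90) = −1.394·ln(0.1) = 3.21 s.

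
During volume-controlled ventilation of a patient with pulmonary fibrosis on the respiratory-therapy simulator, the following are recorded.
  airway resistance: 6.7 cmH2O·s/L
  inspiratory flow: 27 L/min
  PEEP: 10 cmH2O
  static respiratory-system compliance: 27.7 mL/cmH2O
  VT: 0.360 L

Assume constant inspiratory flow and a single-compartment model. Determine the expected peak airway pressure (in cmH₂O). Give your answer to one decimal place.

26.0

Flow: 27 L/min ÷ 60 = 0.45 L/s.
Equation of motion (constant flow): PIP = Vt/C + R·V̇ + PEEP.
PIP = 360/27.7 + 6.7×0.45 + 10 = 12.996 + 3.015 + 10 = 26.011 cmH2O.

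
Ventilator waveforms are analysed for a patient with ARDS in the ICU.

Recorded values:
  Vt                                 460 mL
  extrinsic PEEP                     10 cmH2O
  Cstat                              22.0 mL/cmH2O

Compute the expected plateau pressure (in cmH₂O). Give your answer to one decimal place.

30.9

Pplat = PEEP + Vt / Cstat = 10 + 460 / 22.0 = 10 + 20.909 = 30.909 cmH2O.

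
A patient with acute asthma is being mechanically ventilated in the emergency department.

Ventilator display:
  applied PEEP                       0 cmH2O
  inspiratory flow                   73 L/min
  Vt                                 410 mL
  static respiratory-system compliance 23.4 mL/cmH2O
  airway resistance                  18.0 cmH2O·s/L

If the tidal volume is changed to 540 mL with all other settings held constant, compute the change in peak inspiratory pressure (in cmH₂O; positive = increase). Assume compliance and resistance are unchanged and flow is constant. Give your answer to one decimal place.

PIP = Vt/C + R·V̇ + PEEP (constant-flow equation of motion).
Only the elastic term changes: ΔPIP = ΔVt / C = (540 − 410) / 23.4 = 5.556 cmH2O.

5.6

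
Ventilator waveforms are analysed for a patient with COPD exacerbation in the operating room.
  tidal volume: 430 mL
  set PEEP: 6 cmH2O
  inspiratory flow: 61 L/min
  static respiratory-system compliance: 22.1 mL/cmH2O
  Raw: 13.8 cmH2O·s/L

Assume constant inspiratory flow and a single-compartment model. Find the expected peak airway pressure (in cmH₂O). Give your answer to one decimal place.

Flow: 61 L/min ÷ 60 = 1.0167 L/s.
Equation of motion (constant flow): PIP = Vt/C + R·V̇ + PEEP.
PIP = 430/22.1 + 13.8×1.0167 + 6 = 19.457 + 14.03 + 6 = 39.487 cmH2O.

39.5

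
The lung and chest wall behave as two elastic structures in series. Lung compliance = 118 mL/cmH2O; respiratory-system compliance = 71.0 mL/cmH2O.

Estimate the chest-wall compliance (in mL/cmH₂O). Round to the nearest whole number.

178

1/Ccw = 1/Crs − 1/CL.
1/Ccw = 1/71.0 − 1/118 = 0.00561.
Ccw = 178.25 mL/cmH2O.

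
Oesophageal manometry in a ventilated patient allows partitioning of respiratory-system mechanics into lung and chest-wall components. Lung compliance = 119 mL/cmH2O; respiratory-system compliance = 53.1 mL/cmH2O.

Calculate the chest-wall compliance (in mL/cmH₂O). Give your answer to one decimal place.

1/Ccw = 1/Crs − 1/CL.
1/Ccw = 1/53.1 − 1/119 = 0.01043.
Ccw = 95.877 mL/cmH2O.

95.9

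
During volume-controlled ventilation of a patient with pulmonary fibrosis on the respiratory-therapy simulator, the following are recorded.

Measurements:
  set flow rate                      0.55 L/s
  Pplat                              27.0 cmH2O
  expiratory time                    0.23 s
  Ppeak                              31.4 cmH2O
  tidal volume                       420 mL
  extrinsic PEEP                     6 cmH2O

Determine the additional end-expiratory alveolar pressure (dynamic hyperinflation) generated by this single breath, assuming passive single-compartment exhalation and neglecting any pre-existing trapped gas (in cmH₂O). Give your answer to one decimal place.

R = (PIP − Pplat)/V̇ = (31.4 − 27.0) / 0.55 = 4.4/0.55 = 8.0 cmH2O·s/L.
C = Vt/(Pplat − PEEP) = 420.0 / (27.0 − 6) = 420.0/21.0 = 20.0 mL/cmH2O.
τ = R × C = 8.0 × 0.02 L/cmH2O = 0.16 s.
Fraction remaining = e^(−Te/τ) = e^(−0.23/0.16) = 0.2375; trapped volume = 420.0 × 0.2375 = 99.75 mL.
Additional alveolar pressure from trapping ≈ V_trapped / C = 99.75 / 20.0 = 4.988 cmH2O.

5.0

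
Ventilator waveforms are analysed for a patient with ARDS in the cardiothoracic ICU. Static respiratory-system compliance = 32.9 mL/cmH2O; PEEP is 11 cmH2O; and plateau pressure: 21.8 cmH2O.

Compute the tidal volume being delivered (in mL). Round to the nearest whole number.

355

Vt = Cstat × (Pplat − PEEP) = 32.9 × (21.8 − 11) = 32.9 × 10.8 = 355.32 mL.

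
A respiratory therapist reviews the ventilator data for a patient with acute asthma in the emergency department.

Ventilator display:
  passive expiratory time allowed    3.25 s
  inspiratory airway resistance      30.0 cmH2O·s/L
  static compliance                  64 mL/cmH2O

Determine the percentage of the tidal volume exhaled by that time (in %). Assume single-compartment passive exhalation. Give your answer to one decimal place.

τ = R × C = 30.0 × 64 mL/cmH2O = 30.0 × 0.064 L/cmH2O = 1.92 s.
Passive exhalation: V(t)/V₀ = e^(−t/τ) = e^(−3.25/1.92) = 0.184.
Fraction exhaled = 1 − 0.184 = 0.816 → 81.6%.

81.6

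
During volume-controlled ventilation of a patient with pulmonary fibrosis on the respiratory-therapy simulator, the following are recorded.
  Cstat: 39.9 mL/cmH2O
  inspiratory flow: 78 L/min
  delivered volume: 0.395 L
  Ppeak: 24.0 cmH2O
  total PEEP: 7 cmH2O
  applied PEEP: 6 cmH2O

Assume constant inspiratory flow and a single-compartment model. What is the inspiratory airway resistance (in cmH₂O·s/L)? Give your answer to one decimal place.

5.5

Flow: 78 L/min ÷ 60 = 1.3 L/s.
Total PEEP = 7 cmH2O (set 6 + intrinsic 1); this is the baseline alveolar pressure.
Equation of motion (constant flow): PIP = Vt/C + R·V̇ + PEEP.
R·V̇ = PIP − Vt/C − PEEP = 24.0 − 395/39.9 − 7 = 24.0 − 9.9 − 7 = 7.1 cmH2O.
R = 7.1 / 1.3 = 5.462 cmH2O·s/L.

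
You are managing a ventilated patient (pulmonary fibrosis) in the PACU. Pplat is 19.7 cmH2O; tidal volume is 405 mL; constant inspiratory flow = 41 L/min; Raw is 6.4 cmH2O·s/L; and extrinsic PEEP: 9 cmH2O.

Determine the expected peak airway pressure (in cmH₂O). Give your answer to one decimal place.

Flow: 41 L/min ÷ 60 = 0.6833 L/s.
PIP = Pplat + Raw × flow = 19.7 + 6.4 × 0.6833 = 19.7 + 4.373 = 24.073 cmH2O.

24.1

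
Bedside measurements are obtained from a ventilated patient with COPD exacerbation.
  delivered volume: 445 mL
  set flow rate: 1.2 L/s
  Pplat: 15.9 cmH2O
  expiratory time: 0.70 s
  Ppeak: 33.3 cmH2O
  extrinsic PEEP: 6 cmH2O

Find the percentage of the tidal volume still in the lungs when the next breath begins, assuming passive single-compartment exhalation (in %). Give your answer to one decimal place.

34.2

R = (PIP − Pplat)/V̇ = (33.3 − 15.9) / 1.2 = 17.4/1.2 = 14.5 cmH2O·s/L.
C = Vt/(Pplat − PEEP) = 445.0 / (15.9 − 6) = 445.0/9.9 = 44.949 mL/cmH2O.
τ = R × C = 14.5 × 0.04495 L/cmH2O = 0.6518 s.
Fraction remaining at end-expiration = e^(−Te/τ) = e^(−0.70/0.6518) = 0.3417 → 34.17%.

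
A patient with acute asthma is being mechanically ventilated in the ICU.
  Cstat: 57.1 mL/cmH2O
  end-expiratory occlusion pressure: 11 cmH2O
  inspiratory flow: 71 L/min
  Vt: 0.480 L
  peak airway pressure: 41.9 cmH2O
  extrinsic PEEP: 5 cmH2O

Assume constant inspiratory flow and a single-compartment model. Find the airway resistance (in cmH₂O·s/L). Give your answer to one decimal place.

Flow: 71 L/min ÷ 60 = 1.1833 L/s.
Total PEEP = 11 cmH2O (set 5 + intrinsic 6); this is the baseline alveolar pressure.
Equation of motion (constant flow): PIP = Vt/C + R·V̇ + PEEP.
R·V̇ = PIP − Vt/C − PEEP = 41.9 − 480/57.1 − 11 = 41.9 − 8.406 − 11 = 22.494 cmH2O.
R = 22.494 / 1.1833 = 19.01 cmH2O·s/L.

19.0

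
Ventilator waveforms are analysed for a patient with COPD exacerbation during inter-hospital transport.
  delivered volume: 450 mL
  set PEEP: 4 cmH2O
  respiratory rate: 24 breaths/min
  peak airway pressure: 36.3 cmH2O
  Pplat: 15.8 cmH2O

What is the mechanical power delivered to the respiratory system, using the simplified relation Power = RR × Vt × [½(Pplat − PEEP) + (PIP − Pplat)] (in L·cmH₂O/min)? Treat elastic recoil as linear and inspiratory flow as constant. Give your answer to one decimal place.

Per-breath work = Vt × [½(Pplat−PEEP) + (PIP−Pplat)] = 0.450 × [0.5×11.8 + 20.5] = 0.450 × 26.4 = 11.88 L·cmH2O.
Power = 24 × 11.88 = 285.12 L·cmH2O/min.

285.1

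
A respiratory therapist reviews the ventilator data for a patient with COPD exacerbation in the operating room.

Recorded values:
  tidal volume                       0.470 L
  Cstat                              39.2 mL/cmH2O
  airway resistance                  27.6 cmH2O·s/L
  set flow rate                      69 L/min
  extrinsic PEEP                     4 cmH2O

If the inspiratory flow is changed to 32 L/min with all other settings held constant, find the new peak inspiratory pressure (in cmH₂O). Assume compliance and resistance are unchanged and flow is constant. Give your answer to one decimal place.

Flow: 69 L/min ÷ 60 = 1.15 L/s.
New flow: 32 L/min ÷ 60 = 0.5333 L/s.
PIP = Vt/C + R·V̇ + PEEP (constant-flow equation of motion).
Only the resistive term changes: ΔPIP = R × ΔV̇ = 27.6 × (0.5333 − 1.15) = 27.6 × -0.6167 = -17.021 cmH2O.
Original PIP = 470/39.2 + 27.6×1.15 + 4 = 47.73 cmH2O; new PIP = 47.73 + (-17.021) = 30.709 cmH2O.

30.7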